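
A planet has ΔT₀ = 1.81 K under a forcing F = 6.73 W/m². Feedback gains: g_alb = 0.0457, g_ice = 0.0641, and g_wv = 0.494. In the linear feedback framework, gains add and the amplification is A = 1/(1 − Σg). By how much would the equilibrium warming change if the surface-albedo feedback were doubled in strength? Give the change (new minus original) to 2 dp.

Original: g = 0.6038, ΔT = 1.81/(1−0.6038) = 4.5684 K.
With doubled surface-albedo: g' = 0.6495, ΔT' = 1.81/(1−0.6495) = 5.1641 K.
Change = 5.1641 − 4.5684 = 0.60 K.

0.60 K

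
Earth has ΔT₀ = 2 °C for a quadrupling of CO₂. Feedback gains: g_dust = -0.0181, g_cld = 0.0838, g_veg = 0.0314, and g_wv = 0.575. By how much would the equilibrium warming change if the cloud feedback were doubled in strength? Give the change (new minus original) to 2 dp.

2.09 °C

Original: g = 0.6721, ΔT = 2/(1−0.6721) = 6.0994 °C.
With doubled cloud: g' = 0.7559, ΔT' = 2/(1−0.7559) = 8.1934 °C.
Change = 8.1934 − 6.0994 = 2.09 °C.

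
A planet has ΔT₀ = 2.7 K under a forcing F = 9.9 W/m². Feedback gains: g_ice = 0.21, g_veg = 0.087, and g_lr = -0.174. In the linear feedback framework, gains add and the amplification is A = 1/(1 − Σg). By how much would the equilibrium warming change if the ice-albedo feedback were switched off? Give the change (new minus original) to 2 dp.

-0.59 K

Original: g = 0.123, ΔT = 2.7/(1−0.123) = 3.0787 K.
Without ice-albedo: g' = -0.087, ΔT' = 2.7/(1+0.087) = 2.4839 K.
Change = 2.4839 − 3.0787 = -0.59 K.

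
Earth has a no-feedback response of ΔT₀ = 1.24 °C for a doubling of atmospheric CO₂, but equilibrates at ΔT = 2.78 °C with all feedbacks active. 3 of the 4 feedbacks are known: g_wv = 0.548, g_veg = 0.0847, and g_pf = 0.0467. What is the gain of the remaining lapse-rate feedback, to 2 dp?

-0.13

Amplification A = ΔT/ΔT₀ = 2.78/1.24 = 2.242.
Total gain g = 1 − 1/A = 1 − 1/2.242 = 0.554.
Known gains sum to 0.548 + 0.0847 + 0.0467 = 0.6794.
g_lr = 0.554 − 0.6794 = -0.13.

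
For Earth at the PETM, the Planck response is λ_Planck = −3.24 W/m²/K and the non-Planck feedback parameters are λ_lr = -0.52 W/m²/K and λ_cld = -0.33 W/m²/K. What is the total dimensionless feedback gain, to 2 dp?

Convert to gains: g_lr = -0.52/3.24 = -0.1605; g_cld = -0.33/3.24 = -0.1019.
Total gain g = -0.2624.

-0.26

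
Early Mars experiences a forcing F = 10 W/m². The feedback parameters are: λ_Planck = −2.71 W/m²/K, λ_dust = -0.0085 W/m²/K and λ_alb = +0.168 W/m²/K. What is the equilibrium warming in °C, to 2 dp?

3.92 °C

Net feedback parameter λ = (−2.71) + (-0.0085) + (+0.168) = -2.5505 W/m²/K.
ΔT = −F/λ = −10/(-2.5505) = 3.92 °C.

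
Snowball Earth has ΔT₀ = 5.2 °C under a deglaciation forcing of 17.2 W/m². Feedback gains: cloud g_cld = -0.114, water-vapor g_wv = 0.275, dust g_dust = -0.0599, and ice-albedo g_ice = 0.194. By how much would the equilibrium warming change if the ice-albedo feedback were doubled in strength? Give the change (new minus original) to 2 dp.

Original: g = 0.2951, ΔT = 5.2/(1−0.2951) = 7.3769 °C.
With doubled ice-albedo: g' = 0.4891, ΔT' = 5.2/(1−0.4891) = 10.1781 °C.
Change = 10.1781 − 7.3769 = 2.80 °C.

2.80 °C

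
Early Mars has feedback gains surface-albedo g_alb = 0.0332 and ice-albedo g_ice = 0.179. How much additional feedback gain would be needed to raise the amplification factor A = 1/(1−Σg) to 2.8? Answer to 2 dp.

Current total gain = 0.2122.
Target gain for A = 2.8: g* = 1 − 1/2.8 = 0.6429.
Additional gain needed = 0.6429 − 0.2122 = 0.43.

0.43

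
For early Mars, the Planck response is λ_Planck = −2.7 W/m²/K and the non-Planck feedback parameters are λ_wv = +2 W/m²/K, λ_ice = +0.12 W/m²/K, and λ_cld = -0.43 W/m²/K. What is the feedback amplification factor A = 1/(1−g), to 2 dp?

2.67

Convert to gains: g_wv = 2/2.7 = 0.7407; g_ice = 0.12/2.7 = 0.04444; g_cld = -0.43/2.7 = -0.1593.
Total gain g = 0.62584.
A = 1/(1 − 0.62584) = 2.67.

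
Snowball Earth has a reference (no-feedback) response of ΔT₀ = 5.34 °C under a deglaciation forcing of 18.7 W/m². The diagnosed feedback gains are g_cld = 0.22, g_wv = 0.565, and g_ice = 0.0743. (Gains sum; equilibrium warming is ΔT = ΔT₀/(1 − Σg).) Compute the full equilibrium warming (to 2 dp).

Total gain g = 0.22 + 0.565 + 0.0743 = 0.8593.
Amplification A = 1/(1 − 0.8593) = 7.107.
ΔT = 5.34 × 7.107 = 37.95 °C.

37.95 °C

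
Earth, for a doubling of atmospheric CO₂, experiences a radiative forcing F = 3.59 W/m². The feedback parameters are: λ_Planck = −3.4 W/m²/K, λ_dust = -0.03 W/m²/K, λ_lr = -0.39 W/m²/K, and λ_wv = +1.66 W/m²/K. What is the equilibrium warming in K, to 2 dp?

1.66 K

Net feedback parameter λ = (−3.4) + (-0.03) + (-0.39) + (+1.66) = -2.16 W/m²/K.
ΔT = −F/λ = −3.59/(-2.16) = 1.66 K.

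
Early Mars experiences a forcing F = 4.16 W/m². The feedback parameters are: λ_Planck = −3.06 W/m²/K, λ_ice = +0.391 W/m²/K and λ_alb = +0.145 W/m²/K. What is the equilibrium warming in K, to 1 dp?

Net feedback parameter λ = (−3.06) + (+0.391) + (+0.145) = -2.524 W/m²/K.
ΔT = −F/λ = −4.16/(-2.524) = 1.6 K.

1.6 K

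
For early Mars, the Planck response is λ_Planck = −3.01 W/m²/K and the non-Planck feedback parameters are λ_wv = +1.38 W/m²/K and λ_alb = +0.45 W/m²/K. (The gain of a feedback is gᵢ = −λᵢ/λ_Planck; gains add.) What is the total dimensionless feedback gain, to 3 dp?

0.608

Convert to gains: g_wv = 1.38/3.01 = 0.4585; g_alb = 0.45/3.01 = 0.1495.
Total gain g = 0.608.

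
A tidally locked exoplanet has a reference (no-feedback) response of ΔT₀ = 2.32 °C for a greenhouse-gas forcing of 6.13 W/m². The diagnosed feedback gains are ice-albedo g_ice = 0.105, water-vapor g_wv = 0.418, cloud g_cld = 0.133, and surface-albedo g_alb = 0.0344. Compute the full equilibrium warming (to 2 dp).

Total gain g = 0.105 + 0.418 + 0.133 + 0.0344 = 0.6904.
Amplification A = 1/(1 − 0.6904) = 3.23.
ΔT = 2.32 × 3.23 = 7.49 °C.

7.49 °C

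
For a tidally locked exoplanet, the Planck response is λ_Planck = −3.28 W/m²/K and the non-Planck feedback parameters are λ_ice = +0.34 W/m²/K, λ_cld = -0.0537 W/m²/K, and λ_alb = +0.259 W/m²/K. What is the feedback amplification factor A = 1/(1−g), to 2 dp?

1.20

Convert to gains: g_ice = 0.34/3.28 = 0.1037; g_cld = -0.0537/3.28 = -0.01637; g_alb = 0.259/3.28 = 0.07896.
Total gain g = 0.16629.
A = 1/(1 − 0.16629) = 1.20.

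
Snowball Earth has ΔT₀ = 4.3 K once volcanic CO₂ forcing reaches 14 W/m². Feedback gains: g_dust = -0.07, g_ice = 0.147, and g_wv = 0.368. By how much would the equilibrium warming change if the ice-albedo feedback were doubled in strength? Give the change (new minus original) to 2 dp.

Original: g = 0.445, ΔT = 4.3/(1−0.445) = 7.7477 K.
With doubled ice-albedo: g' = 0.592, ΔT' = 4.3/(1−0.592) = 10.5392 K.
Change = 10.5392 − 7.7477 = 2.79 K.

2.79 K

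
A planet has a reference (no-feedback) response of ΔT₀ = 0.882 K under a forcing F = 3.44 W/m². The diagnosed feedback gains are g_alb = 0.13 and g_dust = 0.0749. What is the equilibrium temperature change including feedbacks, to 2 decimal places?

1.11 K

Total gain g = 0.13 + 0.0749 = 0.2049.
Amplification A = 1/(1 − 0.2049) = 1.258.
ΔT = 0.882 × 1.258 = 1.11 K.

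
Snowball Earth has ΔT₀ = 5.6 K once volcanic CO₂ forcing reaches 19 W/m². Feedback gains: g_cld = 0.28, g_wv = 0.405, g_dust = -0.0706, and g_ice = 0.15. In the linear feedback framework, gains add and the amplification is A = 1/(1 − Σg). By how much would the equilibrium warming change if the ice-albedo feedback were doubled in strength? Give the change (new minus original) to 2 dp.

Original: g = 0.7644, ΔT = 5.6/(1−0.7644) = 23.7691 K.
With doubled ice-albedo: g' = 0.9144, ΔT' = 5.6/(1−0.9144) = 65.4206 K.
Change = 65.4206 − 23.7691 = 41.65 K.

41.65 K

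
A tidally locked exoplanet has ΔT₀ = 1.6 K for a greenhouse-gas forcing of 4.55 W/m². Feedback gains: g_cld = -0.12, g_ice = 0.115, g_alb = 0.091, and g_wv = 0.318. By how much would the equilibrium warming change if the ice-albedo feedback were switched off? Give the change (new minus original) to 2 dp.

-0.43 K

Original: g = 0.404, ΔT = 1.6/(1−0.404) = 2.6846 K.
Without ice-albedo: g' = 0.289, ΔT' = 1.6/(1−0.289) = 2.2504 K.
Change = 2.2504 − 2.6846 = -0.43 K.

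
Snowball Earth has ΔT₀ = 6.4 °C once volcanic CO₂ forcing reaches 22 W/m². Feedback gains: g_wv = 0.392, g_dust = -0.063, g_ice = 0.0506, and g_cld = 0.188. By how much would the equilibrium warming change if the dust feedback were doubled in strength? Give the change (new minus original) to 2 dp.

Original: g = 0.5676, ΔT = 6.4/(1−0.5676) = 14.8011 °C.
With doubled dust: g' = 0.5046, ΔT' = 6.4/(1−0.5046) = 12.9189 °C.
Change = 12.9189 − 14.8011 = -1.88 °C.

-1.88 °C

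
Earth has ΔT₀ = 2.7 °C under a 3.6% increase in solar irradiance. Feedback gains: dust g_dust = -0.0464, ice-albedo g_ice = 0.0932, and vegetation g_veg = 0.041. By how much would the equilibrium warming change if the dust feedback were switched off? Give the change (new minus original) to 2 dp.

0.16 °C

Original: g = 0.0878, ΔT = 2.7/(1−0.0878) = 2.9599 °C.
Without dust: g' = 0.1342, ΔT' = 2.7/(1−0.1342) = 3.1185 °C.
Change = 3.1185 − 2.9599 = 0.16 °C.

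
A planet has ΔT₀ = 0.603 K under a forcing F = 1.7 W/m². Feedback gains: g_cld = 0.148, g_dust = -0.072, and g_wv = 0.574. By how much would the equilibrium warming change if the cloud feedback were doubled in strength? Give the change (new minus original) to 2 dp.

1.26 K

Original: g = 0.65, ΔT = 0.603/(1−0.65) = 1.7229 K.
With doubled cloud: g' = 0.798, ΔT' = 0.603/(1−0.798) = 2.9851 K.
Change = 2.9851 − 1.7229 = 1.26 K.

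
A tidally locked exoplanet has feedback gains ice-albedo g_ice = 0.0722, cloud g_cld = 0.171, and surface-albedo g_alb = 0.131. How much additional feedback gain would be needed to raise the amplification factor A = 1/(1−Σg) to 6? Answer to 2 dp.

0.46

Current total gain = 0.3742.
Target gain for A = 6: g* = 1 − 1/6 = 0.8333.
Additional gain needed = 0.8333 − 0.3742 = 0.46.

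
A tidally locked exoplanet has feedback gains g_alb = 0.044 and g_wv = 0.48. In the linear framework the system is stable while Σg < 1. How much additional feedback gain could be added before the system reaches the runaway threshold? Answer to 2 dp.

0.48

Current total gain = 0.044 + 0.48 = 0.524.
Margin to runaway = 1 − 0.524 = 0.48.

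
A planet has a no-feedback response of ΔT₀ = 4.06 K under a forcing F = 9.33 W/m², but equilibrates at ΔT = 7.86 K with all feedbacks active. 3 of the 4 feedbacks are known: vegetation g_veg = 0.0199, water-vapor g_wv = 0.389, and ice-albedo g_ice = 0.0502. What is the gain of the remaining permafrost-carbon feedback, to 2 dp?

Amplification A = ΔT/ΔT₀ = 7.86/4.06 = 1.936.
Total gain g = 1 − 1/A = 1 − 1/1.936 = 0.4835.
Known gains sum to 0.0199 + 0.389 + 0.0502 = 0.4591.
g_pf = 0.4835 − 0.4591 = 0.02.

0.02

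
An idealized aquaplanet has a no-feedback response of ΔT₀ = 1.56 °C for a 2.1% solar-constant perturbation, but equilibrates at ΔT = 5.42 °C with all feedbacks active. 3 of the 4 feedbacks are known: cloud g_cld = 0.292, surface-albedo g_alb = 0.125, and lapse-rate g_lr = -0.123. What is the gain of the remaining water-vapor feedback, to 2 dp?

Amplification A = ΔT/ΔT₀ = 5.42/1.56 = 3.474.
Total gain g = 1 − 1/A = 1 − 1/3.474 = 0.7121.
Known gains sum to 0.292 + 0.125 − 0.123 = 0.294.
g_wv = 0.7121 − 0.294 = 0.42.

0.42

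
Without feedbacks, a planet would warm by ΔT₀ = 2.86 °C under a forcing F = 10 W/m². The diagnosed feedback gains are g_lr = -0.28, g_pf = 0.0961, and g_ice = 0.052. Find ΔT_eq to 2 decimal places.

2.53 °C

Total gain g = -0.28 + 0.0961 + 0.052 = -0.1319.
Amplification A = 1/(1 + 0.1319) = 0.8835.
ΔT = 2.86 × 0.8835 = 2.53 °C.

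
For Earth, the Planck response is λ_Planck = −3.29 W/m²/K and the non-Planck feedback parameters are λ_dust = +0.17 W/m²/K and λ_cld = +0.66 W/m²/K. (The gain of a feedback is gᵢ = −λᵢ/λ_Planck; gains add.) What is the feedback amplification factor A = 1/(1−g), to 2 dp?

1.34

Convert to gains: g_dust = 0.17/3.29 = 0.05167; g_cld = 0.66/3.29 = 0.2006.
Total gain g = 0.25227.
A = 1/(1 − 0.25227) = 1.34.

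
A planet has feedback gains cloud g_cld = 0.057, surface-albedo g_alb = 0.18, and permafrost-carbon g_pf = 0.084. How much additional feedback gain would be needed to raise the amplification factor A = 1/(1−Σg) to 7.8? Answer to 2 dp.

Current total gain = 0.321.
Target gain for A = 7.8: g* = 1 − 1/7.8 = 0.8718.
Additional gain needed = 0.8718 − 0.321 = 0.55.

0.55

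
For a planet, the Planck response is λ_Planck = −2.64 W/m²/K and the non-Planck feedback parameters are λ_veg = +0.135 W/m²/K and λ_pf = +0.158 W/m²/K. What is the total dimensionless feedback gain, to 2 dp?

0.11

Convert to gains: g_veg = 0.135/2.64 = 0.05114; g_pf = 0.158/2.64 = 0.05985.
Total gain g = 0.11099.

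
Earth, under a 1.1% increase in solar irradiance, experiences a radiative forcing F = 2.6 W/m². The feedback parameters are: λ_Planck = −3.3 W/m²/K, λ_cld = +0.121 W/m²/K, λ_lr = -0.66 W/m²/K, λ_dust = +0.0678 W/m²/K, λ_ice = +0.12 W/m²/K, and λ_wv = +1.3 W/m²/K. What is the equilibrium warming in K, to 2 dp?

1.11 K

Net feedback parameter λ = (−3.3) + (+0.121) + (-0.66) + (+0.0678) + (+0.12) + (+1.3) = -2.3512 W/m²/K.
ΔT = −F/λ = −2.6/(-2.3512) = 1.11 K.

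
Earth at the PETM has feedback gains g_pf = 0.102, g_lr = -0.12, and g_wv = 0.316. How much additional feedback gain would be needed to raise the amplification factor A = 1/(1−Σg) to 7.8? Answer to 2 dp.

Current total gain = 0.298.
Target gain for A = 7.8: g* = 1 − 1/7.8 = 0.8718.
Additional gain needed = 0.8718 − 0.298 = 0.57.

0.57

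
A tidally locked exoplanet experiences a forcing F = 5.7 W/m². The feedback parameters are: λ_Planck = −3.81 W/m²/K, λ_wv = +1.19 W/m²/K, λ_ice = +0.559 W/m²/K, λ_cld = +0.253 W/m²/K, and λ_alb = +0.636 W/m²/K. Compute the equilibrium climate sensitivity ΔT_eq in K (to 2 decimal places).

4.86 K

Net feedback parameter λ = (−3.81) + (+1.19) + (+0.559) + (+0.253) + (+0.636) = -1.172 W/m²/K.
ΔT = −F/λ = −5.7/(-1.172) = 4.86 K.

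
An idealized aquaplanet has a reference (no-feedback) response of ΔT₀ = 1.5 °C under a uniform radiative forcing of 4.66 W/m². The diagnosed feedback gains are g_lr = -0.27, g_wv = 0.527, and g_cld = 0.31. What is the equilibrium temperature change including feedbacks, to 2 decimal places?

3.46 °C

Total gain g = -0.27 + 0.527 + 0.31 = 0.567.
Amplification A = 1/(1 − 0.567) = 2.309.
ΔT = 1.5 × 2.309 = 3.46 °C.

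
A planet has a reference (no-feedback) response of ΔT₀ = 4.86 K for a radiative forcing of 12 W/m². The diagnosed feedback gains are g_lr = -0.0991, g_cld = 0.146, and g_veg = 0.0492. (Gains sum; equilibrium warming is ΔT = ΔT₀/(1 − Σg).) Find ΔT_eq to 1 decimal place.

Total gain g = -0.0991 + 0.146 + 0.0492 = 0.0961.
Amplification A = 1/(1 − 0.0961) = 1.106.
ΔT = 4.86 × 1.106 = 5.4 K.

5.4 K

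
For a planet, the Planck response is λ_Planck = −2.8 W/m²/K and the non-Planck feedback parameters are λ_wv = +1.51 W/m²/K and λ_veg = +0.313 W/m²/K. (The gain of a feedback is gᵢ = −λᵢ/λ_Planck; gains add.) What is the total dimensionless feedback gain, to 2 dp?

0.65

Convert to gains: g_wv = 1.51/2.8 = 0.5393; g_veg = 0.313/2.8 = 0.1118.
Total gain g = 0.6511.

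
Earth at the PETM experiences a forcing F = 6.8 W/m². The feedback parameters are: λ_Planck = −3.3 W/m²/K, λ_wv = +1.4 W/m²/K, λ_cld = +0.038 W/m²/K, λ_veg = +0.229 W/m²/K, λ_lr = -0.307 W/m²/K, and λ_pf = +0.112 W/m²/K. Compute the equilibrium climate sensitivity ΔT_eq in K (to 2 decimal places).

3.72 K

Net feedback parameter λ = (−3.3) + (+1.4) + (+0.038) + (+0.229) + (-0.307) + (+0.112) = -1.828 W/m²/K.
ΔT = −F/λ = −6.8/(-1.828) = 3.72 K.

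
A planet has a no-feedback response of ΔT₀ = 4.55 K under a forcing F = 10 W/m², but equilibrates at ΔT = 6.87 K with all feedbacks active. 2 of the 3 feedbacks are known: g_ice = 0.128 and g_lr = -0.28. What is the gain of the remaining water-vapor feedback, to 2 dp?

Amplification A = ΔT/ΔT₀ = 6.87/4.55 = 1.51.
Total gain g = 1 − 1/A = 1 − 1/1.51 = 0.3377.
Known gains sum to 0.128 − 0.28 = -0.152.
g_wv = 0.3377 + 0.152 = 0.49.

0.49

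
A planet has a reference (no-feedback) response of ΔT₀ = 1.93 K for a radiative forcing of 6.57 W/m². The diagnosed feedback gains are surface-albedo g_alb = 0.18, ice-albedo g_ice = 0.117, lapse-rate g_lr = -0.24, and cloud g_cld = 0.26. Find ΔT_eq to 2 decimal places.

Total gain g = 0.18 + 0.117 − 0.24 + 0.26 = 0.317.
Amplification A = 1/(1 − 0.317) = 1.464.
ΔT = 1.93 × 1.464 = 2.83 K.

2.83 K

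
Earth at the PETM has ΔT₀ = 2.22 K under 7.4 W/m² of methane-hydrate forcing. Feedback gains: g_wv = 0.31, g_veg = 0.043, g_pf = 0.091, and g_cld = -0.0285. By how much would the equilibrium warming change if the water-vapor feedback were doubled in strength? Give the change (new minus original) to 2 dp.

Original: g = 0.4155, ΔT = 2.22/(1−0.4155) = 3.7981 K.
With doubled water-vapor: g' = 0.7255, ΔT' = 2.22/(1−0.7255) = 8.0874 K.
Change = 8.0874 − 3.7981 = 4.29 K.

4.29 K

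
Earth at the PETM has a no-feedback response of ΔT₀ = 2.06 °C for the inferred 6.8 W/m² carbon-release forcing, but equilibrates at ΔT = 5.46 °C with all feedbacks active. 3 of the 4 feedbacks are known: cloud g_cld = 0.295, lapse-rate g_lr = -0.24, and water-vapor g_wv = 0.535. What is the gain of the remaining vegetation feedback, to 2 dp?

0.03

Amplification A = ΔT/ΔT₀ = 5.46/2.06 = 2.65.
Total gain g = 1 − 1/A = 1 − 1/2.65 = 0.6226.
Known gains sum to 0.295 − 0.24 + 0.535 = 0.59.
g_veg = 0.6226 − 0.59 = 0.03.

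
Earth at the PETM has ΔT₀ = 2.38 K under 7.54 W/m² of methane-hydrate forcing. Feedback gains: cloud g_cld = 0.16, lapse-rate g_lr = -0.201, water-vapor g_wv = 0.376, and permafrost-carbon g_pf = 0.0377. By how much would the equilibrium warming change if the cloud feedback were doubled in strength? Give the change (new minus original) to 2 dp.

Original: g = 0.3727, ΔT = 2.38/(1−0.3727) = 3.7940 K.
With doubled cloud: g' = 0.5327, ΔT' = 2.38/(1−0.5327) = 5.0931 K.
Change = 5.0931 − 3.7940 = 1.30 K.

1.30 K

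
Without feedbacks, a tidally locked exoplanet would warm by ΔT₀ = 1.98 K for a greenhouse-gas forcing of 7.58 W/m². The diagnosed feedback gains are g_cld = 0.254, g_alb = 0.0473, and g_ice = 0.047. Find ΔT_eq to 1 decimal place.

Total gain g = 0.254 + 0.0473 + 0.047 = 0.3483.
Amplification A = 1/(1 − 0.3483) = 1.534.
ΔT = 1.98 × 1.534 = 3.0 K.

3.0 K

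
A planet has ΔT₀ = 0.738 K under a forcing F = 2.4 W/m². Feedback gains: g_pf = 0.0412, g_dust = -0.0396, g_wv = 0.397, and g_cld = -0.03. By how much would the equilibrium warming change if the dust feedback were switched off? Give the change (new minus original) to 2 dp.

Original: g = 0.3686, ΔT = 0.738/(1−0.3686) = 1.1688 K.
Without dust: g' = 0.4082, ΔT' = 0.738/(1−0.4082) = 1.2470 K.
Change = 1.2470 − 1.1688 = 0.08 K.

0.08 K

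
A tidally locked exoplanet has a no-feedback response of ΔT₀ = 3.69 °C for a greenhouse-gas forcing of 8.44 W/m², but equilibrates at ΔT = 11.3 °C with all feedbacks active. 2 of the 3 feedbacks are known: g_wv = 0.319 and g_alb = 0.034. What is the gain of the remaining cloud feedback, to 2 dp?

0.32

Amplification A = ΔT/ΔT₀ = 11.3/3.69 = 3.062.
Total gain g = 1 − 1/A = 1 − 1/3.062 = 0.6734.
Known gains sum to 0.319 + 0.034 = 0.353.
g_cld = 0.6734 − 0.353 = 0.32.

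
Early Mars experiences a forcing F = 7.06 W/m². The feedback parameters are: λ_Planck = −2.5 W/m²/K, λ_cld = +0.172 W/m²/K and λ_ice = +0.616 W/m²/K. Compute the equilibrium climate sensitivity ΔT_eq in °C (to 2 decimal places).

Net feedback parameter λ = (−2.5) + (+0.172) + (+0.616) = -1.712 W/m²/K.
ΔT = −F/λ = −7.06/(-1.712) = 4.12 °C.

4.12 °C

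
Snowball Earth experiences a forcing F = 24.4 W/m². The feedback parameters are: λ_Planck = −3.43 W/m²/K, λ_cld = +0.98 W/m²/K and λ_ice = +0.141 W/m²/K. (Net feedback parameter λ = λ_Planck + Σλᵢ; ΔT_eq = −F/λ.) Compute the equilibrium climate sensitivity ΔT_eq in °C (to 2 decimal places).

Net feedback parameter λ = (−3.43) + (+0.98) + (+0.141) = -2.309 W/m²/K.
ΔT = −F/λ = −24.4/(-2.309) = 10.57 °C.

10.57 °C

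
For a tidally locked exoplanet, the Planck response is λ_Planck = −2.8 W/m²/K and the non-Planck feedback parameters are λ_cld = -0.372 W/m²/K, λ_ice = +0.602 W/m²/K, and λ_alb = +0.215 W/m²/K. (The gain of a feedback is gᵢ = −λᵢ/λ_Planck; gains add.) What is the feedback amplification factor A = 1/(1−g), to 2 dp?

Convert to gains: g_cld = -0.372/2.8 = -0.1329; g_ice = 0.602/2.8 = 0.215; g_alb = 0.215/2.8 = 0.07679.
Total gain g = 0.15889.
A = 1/(1 − 0.15889) = 1.19.

1.19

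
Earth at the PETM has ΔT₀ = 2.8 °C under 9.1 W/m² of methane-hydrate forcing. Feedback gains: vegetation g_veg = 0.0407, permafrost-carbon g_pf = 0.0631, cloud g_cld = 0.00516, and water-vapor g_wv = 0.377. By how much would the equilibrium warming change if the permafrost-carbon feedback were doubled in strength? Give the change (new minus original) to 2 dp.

0.76 °C

Original: g = 0.48596, ΔT = 2.8/(1−0.48596) = 5.4470 °C.
With doubled permafrost-carbon: g' = 0.54906, ΔT' = 2.8/(1−0.54906) = 6.2093 °C.
Change = 6.2093 − 5.4470 = 0.76 °C.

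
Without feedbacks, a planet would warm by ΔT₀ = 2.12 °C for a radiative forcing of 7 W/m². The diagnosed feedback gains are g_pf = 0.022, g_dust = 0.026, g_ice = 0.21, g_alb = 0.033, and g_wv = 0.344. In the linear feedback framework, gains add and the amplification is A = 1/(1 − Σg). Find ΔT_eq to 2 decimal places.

5.81 °C

Total gain g = 0.022 + 0.026 + 0.21 + 0.033 + 0.344 = 0.635.
Amplification A = 1/(1 − 0.635) = 2.74.
ΔT = 2.12 × 2.74 = 5.81 °C.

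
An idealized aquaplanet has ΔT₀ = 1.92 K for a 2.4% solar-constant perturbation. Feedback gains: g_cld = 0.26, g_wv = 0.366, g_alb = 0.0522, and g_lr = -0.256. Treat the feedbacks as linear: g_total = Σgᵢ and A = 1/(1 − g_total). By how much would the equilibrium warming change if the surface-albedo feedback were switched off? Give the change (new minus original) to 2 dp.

-0.28 K

Original: g = 0.4222, ΔT = 1.92/(1−0.4222) = 3.3229 K.
Without surface-albedo: g' = 0.37, ΔT' = 1.92/(1−0.37) = 3.0476 K.
Change = 3.0476 − 3.3229 = -0.28 K.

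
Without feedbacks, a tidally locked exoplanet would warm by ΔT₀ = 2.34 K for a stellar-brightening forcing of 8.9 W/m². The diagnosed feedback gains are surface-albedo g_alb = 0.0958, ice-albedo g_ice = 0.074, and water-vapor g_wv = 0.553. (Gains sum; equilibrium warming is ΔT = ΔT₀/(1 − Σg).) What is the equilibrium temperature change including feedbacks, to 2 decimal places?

8.44 K

Total gain g = 0.0958 + 0.074 + 0.553 = 0.7228.
Amplification A = 1/(1 − 0.7228) = 3.608.
ΔT = 2.34 × 3.608 = 8.44 K.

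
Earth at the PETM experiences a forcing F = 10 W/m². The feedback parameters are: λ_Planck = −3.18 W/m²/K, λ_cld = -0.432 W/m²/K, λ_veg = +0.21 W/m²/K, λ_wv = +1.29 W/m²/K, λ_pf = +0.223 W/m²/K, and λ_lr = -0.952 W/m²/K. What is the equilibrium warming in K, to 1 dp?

Net feedback parameter λ = (−3.18) + (-0.432) + (+0.21) + (+1.29) + (+0.223) + (-0.952) = -2.841 W/m²/K.
ΔT = −F/λ = −10/(-2.841) = 3.5 K.

3.5 K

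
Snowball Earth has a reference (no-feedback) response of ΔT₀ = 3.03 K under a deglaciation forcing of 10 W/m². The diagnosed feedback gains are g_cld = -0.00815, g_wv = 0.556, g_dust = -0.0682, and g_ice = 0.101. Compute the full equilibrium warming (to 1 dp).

Total gain g = -0.00815 + 0.556 − 0.0682 + 0.101 = 0.58065.
Amplification A = 1/(1 − 0.58065) = 2.385.
ΔT = 3.03 × 2.385 = 7.2 K.

7.2 K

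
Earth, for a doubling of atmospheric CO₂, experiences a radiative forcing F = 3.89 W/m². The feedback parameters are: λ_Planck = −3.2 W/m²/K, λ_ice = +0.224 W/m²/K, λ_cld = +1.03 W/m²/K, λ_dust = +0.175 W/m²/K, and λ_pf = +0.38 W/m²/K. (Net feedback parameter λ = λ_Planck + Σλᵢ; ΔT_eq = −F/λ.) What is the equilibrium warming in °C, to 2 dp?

Net feedback parameter λ = (−3.2) + (+0.224) + (+1.03) + (+0.175) + (+0.38) = -1.391 W/m²/K.
ΔT = −F/λ = −3.89/(-1.391) = 2.80 °C.

2.80 °C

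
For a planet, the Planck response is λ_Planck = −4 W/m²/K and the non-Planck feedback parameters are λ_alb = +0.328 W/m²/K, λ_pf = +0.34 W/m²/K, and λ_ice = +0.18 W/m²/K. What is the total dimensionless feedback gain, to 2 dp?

Convert to gains: g_alb = 0.328/4 = 0.082; g_pf = 0.34/4 = 0.085; g_ice = 0.18/4 = 0.045.
Total gain g = 0.212.

0.21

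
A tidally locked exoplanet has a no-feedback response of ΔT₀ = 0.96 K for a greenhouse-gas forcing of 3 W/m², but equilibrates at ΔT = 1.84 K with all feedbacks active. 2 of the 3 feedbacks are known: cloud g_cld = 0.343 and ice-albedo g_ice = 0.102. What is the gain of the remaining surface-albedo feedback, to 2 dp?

0.03

Amplification A = ΔT/ΔT₀ = 1.84/0.96 = 1.917.
Total gain g = 1 − 1/A = 1 − 1/1.917 = 0.4784.
Known gains sum to 0.343 + 0.102 = 0.445.
g_alb = 0.4784 − 0.445 = 0.03.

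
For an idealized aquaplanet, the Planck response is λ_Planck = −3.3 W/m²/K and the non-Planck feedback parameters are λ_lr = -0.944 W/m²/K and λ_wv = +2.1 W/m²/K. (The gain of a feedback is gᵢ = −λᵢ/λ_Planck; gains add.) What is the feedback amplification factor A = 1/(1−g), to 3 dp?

1.539

Convert to gains: g_lr = -0.944/3.3 = -0.2861; g_wv = 2.1/3.3 = 0.6364.
Total gain g = 0.3503.
A = 1/(1 − 0.3503) = 1.539.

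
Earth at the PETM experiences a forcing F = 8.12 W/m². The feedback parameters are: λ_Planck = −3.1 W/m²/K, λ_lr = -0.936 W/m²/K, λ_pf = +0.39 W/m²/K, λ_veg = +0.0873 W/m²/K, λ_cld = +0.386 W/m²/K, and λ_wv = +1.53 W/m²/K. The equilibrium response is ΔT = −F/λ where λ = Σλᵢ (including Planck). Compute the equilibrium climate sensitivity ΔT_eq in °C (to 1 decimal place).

Net feedback parameter λ = (−3.1) + (-0.936) + (+0.39) + (+0.0873) + (+0.386) + (+1.53) = -1.6427 W/m²/K.
ΔT = −F/λ = −8.12/(-1.6427) = 4.9 °C.

4.9 °C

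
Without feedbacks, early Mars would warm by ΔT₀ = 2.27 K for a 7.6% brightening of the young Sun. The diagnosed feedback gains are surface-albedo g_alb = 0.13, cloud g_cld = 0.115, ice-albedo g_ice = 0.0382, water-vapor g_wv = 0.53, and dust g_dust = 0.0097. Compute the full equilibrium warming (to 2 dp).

Total gain g = 0.13 + 0.115 + 0.0382 + 0.53 + 0.0097 = 0.8229.
Amplification A = 1/(1 − 0.8229) = 5.647.
ΔT = 2.27 × 5.647 = 12.82 K.

12.82 K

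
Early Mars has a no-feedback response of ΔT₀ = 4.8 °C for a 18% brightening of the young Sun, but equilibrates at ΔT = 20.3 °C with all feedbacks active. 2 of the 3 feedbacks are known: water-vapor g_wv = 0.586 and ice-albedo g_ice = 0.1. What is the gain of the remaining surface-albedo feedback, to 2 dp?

0.08

Amplification A = ΔT/ΔT₀ = 20.3/4.8 = 4.229.
Total gain g = 1 − 1/A = 1 − 1/4.229 = 0.7635.
Known gains sum to 0.586 + 0.1 = 0.686.
g_alb = 0.7635 − 0.686 = 0.08.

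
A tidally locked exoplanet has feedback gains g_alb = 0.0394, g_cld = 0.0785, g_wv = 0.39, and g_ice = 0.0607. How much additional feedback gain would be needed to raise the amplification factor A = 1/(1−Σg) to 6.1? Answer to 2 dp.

Current total gain = 0.5686.
Target gain for A = 6.1: g* = 1 − 1/6.1 = 0.8361.
Additional gain needed = 0.8361 − 0.5686 = 0.27.

0.27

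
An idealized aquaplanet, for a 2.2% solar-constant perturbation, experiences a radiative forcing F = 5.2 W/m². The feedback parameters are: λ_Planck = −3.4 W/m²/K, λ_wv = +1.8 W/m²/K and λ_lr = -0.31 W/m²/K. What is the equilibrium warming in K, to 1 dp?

Net feedback parameter λ = (−3.4) + (+1.8) + (-0.31) = -1.91 W/m²/K.
ΔT = −F/λ = −5.2/(-1.91) = 2.7 K.

2.7 K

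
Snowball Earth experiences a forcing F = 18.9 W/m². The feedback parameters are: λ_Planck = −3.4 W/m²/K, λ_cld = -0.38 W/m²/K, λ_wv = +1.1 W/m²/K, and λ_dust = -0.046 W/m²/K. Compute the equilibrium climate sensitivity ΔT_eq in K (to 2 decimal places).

Net feedback parameter λ = (−3.4) + (-0.38) + (+1.1) + (-0.046) = -2.726 W/m²/K.
ΔT = −F/λ = −18.9/(-2.726) = 6.93 K.

6.93 K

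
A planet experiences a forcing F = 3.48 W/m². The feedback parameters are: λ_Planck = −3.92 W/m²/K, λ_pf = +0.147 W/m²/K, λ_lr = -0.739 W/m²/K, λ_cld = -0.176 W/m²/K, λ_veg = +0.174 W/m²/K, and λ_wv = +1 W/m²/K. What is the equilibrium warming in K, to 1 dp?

Net feedback parameter λ = (−3.92) + (+0.147) + (-0.739) + (-0.176) + (+0.174) + (+1) = -3.514 W/m²/K.
ΔT = −F/λ = −3.48/(-3.514) = 1.0 K.

1.0 K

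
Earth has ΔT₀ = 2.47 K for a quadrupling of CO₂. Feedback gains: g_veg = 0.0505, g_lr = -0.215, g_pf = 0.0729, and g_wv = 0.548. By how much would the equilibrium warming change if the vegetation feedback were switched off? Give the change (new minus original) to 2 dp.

-0.39 K

Original: g = 0.4564, ΔT = 2.47/(1−0.4564) = 4.5438 K.
Without vegetation: g' = 0.4059, ΔT' = 2.47/(1−0.4059) = 4.1575 K.
Change = 4.1575 − 4.5438 = -0.39 K.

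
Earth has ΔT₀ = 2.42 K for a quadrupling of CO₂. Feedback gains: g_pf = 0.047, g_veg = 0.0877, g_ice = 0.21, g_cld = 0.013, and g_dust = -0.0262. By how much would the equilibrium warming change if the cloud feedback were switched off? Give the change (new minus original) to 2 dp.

Original: g = 0.3315, ΔT = 2.42/(1−0.3315) = 3.6200 K.
Without cloud: g' = 0.3185, ΔT' = 2.42/(1−0.3185) = 3.5510 K.
Change = 3.5510 − 3.6200 = -0.07 K.

-0.07 K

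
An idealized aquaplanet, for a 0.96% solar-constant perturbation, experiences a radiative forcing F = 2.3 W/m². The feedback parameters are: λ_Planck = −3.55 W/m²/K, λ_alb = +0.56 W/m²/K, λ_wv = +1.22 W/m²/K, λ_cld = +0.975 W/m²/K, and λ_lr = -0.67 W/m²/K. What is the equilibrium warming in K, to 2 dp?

1.57 K

Net feedback parameter λ = (−3.55) + (+0.56) + (+1.22) + (+0.975) + (-0.67) = -1.465 W/m²/K.
ΔT = −F/λ = −2.3/(-1.465) = 1.57 K.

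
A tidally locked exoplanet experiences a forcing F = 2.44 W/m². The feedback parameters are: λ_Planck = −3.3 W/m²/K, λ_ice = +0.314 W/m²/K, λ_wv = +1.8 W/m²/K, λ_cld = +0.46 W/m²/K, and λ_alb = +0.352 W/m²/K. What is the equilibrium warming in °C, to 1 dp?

6.5 °C

Net feedback parameter λ = (−3.3) + (+0.314) + (+1.8) + (+0.46) + (+0.352) = -0.374 W/m²/K.
ΔT = −F/λ = −2.44/(-0.374) = 6.5 °C.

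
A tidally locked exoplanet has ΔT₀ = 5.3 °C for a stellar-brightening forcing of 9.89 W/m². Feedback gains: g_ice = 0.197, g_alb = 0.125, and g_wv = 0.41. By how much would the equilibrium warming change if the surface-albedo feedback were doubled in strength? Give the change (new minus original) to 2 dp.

Original: g = 0.732, ΔT = 5.3/(1−0.732) = 19.7761 °C.
With doubled surface-albedo: g' = 0.857, ΔT' = 5.3/(1−0.857) = 37.0629 °C.
Change = 37.0629 − 19.7761 = 17.29 °C.

17.29 °C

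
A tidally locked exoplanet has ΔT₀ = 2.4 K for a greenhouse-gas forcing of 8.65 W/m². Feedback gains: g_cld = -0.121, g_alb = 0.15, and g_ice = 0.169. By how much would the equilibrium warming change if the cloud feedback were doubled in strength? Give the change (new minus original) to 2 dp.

Original: g = 0.198, ΔT = 2.4/(1−0.198) = 2.9925 K.
With doubled cloud: g' = 0.077, ΔT' = 2.4/(1−0.077) = 2.6002 K.
Change = 2.6002 − 2.9925 = -0.39 K.

-0.39 K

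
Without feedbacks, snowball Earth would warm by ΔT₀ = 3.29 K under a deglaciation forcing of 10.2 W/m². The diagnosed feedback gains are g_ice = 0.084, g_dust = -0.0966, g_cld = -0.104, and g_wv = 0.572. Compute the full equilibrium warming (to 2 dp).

6.04 K

Total gain g = 0.084 − 0.0966 − 0.104 + 0.572 = 0.4554.
Amplification A = 1/(1 − 0.4554) = 1.836.
ΔT = 3.29 × 1.836 = 6.04 K.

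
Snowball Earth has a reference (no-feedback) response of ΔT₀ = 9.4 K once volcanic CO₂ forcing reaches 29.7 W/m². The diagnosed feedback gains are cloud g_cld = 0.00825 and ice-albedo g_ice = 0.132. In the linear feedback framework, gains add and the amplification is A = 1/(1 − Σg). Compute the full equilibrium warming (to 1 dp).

Total gain g = 0.00825 + 0.132 = 0.14025.
Amplification A = 1/(1 − 0.14025) = 1.163.
ΔT = 9.4 × 1.163 = 10.9 K.

10.9 K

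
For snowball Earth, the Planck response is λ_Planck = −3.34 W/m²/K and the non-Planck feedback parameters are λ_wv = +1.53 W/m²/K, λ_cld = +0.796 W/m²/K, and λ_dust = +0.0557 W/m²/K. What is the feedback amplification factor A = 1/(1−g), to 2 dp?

3.49

Convert to gains: g_wv = 1.53/3.34 = 0.4581; g_cld = 0.796/3.34 = 0.2383; g_dust = 0.0557/3.34 = 0.01668.
Total gain g = 0.71308.
A = 1/(1 − 0.71308) = 3.49.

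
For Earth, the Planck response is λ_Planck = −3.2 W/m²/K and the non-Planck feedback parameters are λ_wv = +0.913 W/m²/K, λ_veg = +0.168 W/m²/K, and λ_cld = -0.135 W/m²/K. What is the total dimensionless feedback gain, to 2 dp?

0.30

Convert to gains: g_wv = 0.913/3.2 = 0.2853; g_veg = 0.168/3.2 = 0.0525; g_cld = -0.135/3.2 = -0.04219.
Total gain g = 0.29561.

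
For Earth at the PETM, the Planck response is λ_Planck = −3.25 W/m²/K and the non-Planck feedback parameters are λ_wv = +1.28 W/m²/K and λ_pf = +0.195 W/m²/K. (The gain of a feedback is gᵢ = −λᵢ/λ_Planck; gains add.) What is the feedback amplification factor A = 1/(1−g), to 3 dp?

Convert to gains: g_wv = 1.28/3.25 = 0.3938; g_pf = 0.195/3.25 = 0.06.
Total gain g = 0.4538.
A = 1/(1 − 0.4538) = 1.831.

1.831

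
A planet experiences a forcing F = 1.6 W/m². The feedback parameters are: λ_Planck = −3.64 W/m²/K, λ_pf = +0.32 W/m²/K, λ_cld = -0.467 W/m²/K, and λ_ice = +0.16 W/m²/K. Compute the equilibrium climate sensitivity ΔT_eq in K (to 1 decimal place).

0.4 K

Net feedback parameter λ = (−3.64) + (+0.32) + (-0.467) + (+0.16) = -3.627 W/m²/K.
ΔT = −F/λ = −1.6/(-3.627) = 0.4 K.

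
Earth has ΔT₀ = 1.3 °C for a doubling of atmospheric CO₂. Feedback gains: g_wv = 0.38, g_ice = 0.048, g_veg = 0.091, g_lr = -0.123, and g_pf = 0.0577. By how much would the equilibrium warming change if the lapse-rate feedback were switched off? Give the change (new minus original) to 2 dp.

Original: g = 0.4537, ΔT = 1.3/(1−0.4537) = 2.3796 °C.
Without lapse-rate: g' = 0.5767, ΔT' = 1.3/(1−0.5767) = 3.0711 °C.
Change = 3.0711 − 2.3796 = 0.69 °C.

0.69 °C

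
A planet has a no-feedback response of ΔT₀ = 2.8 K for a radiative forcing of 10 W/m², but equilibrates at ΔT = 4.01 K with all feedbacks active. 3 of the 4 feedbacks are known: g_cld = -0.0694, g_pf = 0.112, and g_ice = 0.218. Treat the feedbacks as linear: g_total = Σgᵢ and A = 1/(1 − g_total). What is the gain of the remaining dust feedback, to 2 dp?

0.04

Amplification A = ΔT/ΔT₀ = 4.01/2.8 = 1.432.
Total gain g = 1 − 1/A = 1 − 1/1.432 = 0.3017.
Known gains sum to -0.0694 + 0.112 + 0.218 = 0.2606.
g_dust = 0.3017 − 0.2606 = 0.04.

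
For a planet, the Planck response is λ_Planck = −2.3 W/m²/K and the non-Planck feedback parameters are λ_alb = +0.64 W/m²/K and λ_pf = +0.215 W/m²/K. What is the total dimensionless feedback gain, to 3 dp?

0.372

Convert to gains: g_alb = 0.64/2.3 = 0.2783; g_pf = 0.215/2.3 = 0.09348.
Total gain g = 0.37178.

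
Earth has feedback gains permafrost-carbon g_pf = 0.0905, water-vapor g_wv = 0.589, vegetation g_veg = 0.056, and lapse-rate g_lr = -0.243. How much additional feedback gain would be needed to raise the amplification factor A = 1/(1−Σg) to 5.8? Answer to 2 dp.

0.34

Current total gain = 0.4925.
Target gain for A = 5.8: g* = 1 − 1/5.8 = 0.8276.
Additional gain needed = 0.8276 − 0.4925 = 0.34.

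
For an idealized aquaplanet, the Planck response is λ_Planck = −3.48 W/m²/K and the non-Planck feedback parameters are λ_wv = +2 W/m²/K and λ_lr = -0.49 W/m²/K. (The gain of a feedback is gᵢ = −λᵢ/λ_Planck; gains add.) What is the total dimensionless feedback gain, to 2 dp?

0.43

Convert to gains: g_wv = 2/3.48 = 0.5747; g_lr = -0.49/3.48 = -0.1408.
Total gain g = 0.4339.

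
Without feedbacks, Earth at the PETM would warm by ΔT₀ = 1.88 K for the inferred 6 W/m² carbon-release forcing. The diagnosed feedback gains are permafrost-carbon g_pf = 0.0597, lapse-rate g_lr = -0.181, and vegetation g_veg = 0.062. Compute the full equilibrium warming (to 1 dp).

Total gain g = 0.0597 − 0.181 + 0.062 = -0.0593.
Amplification A = 1/(1 + 0.0593) = 0.944.
ΔT = 1.88 × 0.944 = 1.8 K.

1.8 K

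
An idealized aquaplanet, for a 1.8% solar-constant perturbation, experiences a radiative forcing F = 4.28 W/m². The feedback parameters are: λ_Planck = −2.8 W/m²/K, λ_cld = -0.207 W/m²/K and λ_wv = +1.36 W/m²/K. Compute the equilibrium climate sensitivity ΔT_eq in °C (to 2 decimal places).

2.60 °C

Net feedback parameter λ = (−2.8) + (-0.207) + (+1.36) = -1.647 W/m²/K.
ΔT = −F/λ = −4.28/(-1.647) = 2.60 °C.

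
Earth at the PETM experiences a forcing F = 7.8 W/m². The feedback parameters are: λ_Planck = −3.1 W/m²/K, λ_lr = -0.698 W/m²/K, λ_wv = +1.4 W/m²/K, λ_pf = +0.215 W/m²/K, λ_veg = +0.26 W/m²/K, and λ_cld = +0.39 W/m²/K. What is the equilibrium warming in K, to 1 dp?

Net feedback parameter λ = (−3.1) + (-0.698) + (+1.4) + (+0.215) + (+0.26) + (+0.39) = -1.533 W/m²/K.
ΔT = −F/λ = −7.8/(-1.533) = 5.1 K.

5.1 K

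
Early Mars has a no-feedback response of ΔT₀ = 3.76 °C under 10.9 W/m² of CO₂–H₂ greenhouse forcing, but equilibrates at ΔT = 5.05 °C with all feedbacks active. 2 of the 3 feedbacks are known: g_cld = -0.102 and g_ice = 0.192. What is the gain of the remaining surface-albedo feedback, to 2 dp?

Amplification A = ΔT/ΔT₀ = 5.05/3.76 = 1.343.
Total gain g = 1 − 1/A = 1 − 1/1.343 = 0.2554.
Known gains sum to -0.102 + 0.192 = 0.09.
g_alb = 0.2554 − 0.09 = 0.17.

0.17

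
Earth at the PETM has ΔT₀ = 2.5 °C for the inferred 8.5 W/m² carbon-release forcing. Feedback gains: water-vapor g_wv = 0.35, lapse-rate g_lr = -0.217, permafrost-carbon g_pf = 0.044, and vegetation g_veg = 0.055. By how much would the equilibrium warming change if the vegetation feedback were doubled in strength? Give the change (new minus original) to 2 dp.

Original: g = 0.232, ΔT = 2.5/(1−0.232) = 3.2552 °C.
With doubled vegetation: g' = 0.287, ΔT' = 2.5/(1−0.287) = 3.5063 °C.
Change = 3.5063 − 3.2552 = 0.25 °C.

0.25 °C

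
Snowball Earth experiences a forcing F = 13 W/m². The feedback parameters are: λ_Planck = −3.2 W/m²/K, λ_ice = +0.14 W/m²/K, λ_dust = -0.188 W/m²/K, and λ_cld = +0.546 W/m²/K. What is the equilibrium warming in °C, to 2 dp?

4.81 °C

Net feedback parameter λ = (−3.2) + (+0.14) + (-0.188) + (+0.546) = -2.702 W/m²/K.
ΔT = −F/λ = −13/(-2.702) = 4.81 °C.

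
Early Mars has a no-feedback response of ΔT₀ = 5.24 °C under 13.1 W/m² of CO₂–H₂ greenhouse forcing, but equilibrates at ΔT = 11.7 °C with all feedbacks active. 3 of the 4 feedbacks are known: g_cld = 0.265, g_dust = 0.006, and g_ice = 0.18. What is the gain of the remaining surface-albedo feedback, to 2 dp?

0.10

Amplification A = ΔT/ΔT₀ = 11.7/5.24 = 2.233.
Total gain g = 1 − 1/A = 1 − 1/2.233 = 0.5522.
Known gains sum to 0.265 + 0.006 + 0.18 = 0.451.
g_alb = 0.5522 − 0.451 = 0.10.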